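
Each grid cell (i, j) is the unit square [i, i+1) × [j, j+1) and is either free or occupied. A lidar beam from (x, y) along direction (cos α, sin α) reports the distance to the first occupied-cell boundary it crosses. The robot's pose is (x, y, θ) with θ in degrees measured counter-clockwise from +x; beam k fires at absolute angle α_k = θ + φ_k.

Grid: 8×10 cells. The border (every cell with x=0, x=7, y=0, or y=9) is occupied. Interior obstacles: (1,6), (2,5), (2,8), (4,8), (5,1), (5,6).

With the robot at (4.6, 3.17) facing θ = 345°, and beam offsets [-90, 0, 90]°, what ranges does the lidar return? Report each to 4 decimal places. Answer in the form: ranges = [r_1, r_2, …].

beam 1: φ=-90°, α=255°
  dir = (cos 255°, sin 255°) = (-0.2588, -0.9659); from cell (4,3)
  next x-line at t=2.3182, next y-line at t=0.1760; Δt_x=3.8637, Δt_y=1.0353
    y: enter (4,2) at t=0.1760
    y: enter (4,1) at t=1.2113
    y: enter (4,0) at t=2.2465 ← occupied
  → r_1 = 2.2465
beam 2: φ=0°, α=345°
  dir = (cos 345°, sin 345°) = (0.9659, -0.2588); from cell (4,3)
  next x-line at t=0.4141, next y-line at t=0.6568; Δt_x=1.0353, Δt_y=3.8637
    x: enter (5,3) at t=0.4141
    y: enter (5,2) at t=0.6568
    x: enter (6,2) at t=1.4494
    x: enter (7,2) at t=2.4847 ← occupied
  → r_2 = 2.4847
beam 3: φ=90°, α=75°
  dir = (cos 75°, sin 75°) = (0.2588, 0.9659); from cell (4,3)
  next x-line at t=1.5455, next y-line at t=0.8593; Δt_x=3.8637, Δt_y=1.0353
    y: enter (4,4) at t=0.8593
    x: enter (5,4) at t=1.5455
    y: enter (5,5) at t=1.8946
    y: enter (5,6) at t=2.9298 ← occupied
  → r_3 = 2.9298

ranges = [2.2465, 2.4847, 2.9298]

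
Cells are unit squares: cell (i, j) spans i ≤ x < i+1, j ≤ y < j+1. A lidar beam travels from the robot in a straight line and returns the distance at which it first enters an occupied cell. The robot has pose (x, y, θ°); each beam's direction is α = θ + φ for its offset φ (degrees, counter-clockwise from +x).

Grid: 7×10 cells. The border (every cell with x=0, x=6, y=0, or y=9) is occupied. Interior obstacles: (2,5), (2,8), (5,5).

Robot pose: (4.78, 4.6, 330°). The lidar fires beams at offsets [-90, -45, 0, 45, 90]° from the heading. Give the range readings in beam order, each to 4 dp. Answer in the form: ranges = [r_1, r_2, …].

ranges = [4.1569, 3.7270, 1.4087, 1.2630, 0.4619]

beam 1: φ=-90°, α=240°
  cosα=-0.5000 sinα=-0.8660 | (4,4) | tMaxX 1.5600 tMaxY 0.6928 | tΔX 2.0000 tΔY 1.1547
    t=0.6928 [y] (4,3)
    t=1.5600 [x] (3,3)
    t=1.8475 [y] (3,2)
    t=3.0022 [y] (3,1)
    t=3.5600 [x] (2,1)
    t=4.1569 [y] (2,0) — stop
  → r_1 = 4.1569
beam 2: φ=-45°, α=285°
  cosα=0.2588 sinα=-0.9659 | (4,4) | tMaxX 0.8500 tMaxY 0.6212 | tΔX 3.8637 tΔY 1.0353
    t=0.6212 [y] (4,3)
    t=0.8500 [x] (5,3)
    t=1.6564 [y] (5,2)
    t=2.6917 [y] (5,1)
    t=3.7270 [y] (5,0) — stop
  → r_2 = 3.7270
beam 3: φ=0°, α=330°
  cosα=0.8660 sinα=-0.5000 | (4,4) | tMaxX 0.2540 tMaxY 1.2000 | tΔX 1.1547 tΔY 2.0000
    t=0.2540 [x] (5,4)
    t=1.2000 [y] (5,3)
    t=1.4087 [x] (6,3) — stop
  → r_3 = 1.4087
beam 4: φ=45°, α=15°
  cosα=0.9659 sinα=0.2588 | (4,4) | tMaxX 0.2278 tMaxY 1.5455 | tΔX 1.0353 tΔY 3.8637
    t=0.2278 [x] (5,4)
    t=1.2630 [x] (6,4) — stop
  → r_4 = 1.2630
beam 5: φ=90°, α=60°
  cosα=0.5000 sinα=0.8660 | (4,4) | tMaxX 0.4400 tMaxY 0.4619 | tΔX 2.0000 tΔY 1.1547
    t=0.4400 [x] (5,4)
    t=0.4619 [y] (5,5) — stop
  → r_5 = 0.4619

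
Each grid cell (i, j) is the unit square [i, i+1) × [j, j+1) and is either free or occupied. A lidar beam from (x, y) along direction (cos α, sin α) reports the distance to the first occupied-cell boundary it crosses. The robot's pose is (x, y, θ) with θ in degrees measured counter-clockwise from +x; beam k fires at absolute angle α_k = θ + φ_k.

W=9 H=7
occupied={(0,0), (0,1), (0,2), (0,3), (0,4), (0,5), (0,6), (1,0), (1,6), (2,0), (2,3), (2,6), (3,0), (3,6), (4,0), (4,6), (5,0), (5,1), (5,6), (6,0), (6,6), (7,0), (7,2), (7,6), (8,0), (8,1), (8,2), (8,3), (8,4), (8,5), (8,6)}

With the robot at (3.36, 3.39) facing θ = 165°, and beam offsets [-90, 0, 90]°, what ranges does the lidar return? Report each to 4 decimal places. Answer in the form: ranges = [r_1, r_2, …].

beam 1: φ=-90°, α=75°
  d=(0.2588,0.9659)  start (3,3)  tX=2.4728 tY=0.6315  stride 1/|dx|=3.8637 1/|dy|=1.0353
    cross y-line → (3,4), t=0.6315
    cross y-line → (3,5), t=1.6668
    cross x-line → (4,5), t=2.4728
    cross y-line → (4,6), t=2.7021 (wall)
  → r_1 = 2.7021
beam 2: φ=0°, α=165°
  d=(-0.9659,0.2588)  start (3,3)  tX=0.3727 tY=2.3569  stride 1/|dx|=1.0353 1/|dy|=3.8637
    cross x-line → (2,3), t=0.3727 (wall)
  → r_2 = 0.3727
beam 3: φ=90°, α=255°
  d=(-0.2588,-0.9659)  start (3,3)  tX=1.3909 tY=0.4038  stride 1/|dx|=3.8637 1/|dy|=1.0353
    cross y-line → (3,2), t=0.4038
    cross x-line → (2,2), t=1.3909
    cross y-line → (2,1), t=1.4390
    cross y-line → (2,0), t=2.4743 (wall)
  → r_3 = 2.4743

ranges = [2.7021, 0.3727, 2.4743]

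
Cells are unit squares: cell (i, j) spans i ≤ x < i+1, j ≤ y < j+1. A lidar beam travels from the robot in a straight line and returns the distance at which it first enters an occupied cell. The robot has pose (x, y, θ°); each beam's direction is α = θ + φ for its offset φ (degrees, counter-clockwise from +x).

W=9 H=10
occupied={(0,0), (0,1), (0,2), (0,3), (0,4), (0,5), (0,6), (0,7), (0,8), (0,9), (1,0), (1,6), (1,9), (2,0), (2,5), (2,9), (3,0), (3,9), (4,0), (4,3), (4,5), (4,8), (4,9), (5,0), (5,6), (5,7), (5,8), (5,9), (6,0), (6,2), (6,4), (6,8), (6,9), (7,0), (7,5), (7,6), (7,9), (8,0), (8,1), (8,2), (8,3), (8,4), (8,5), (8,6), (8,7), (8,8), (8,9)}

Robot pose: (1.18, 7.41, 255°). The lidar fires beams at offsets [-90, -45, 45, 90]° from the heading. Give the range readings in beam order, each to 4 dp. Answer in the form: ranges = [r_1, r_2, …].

ranges = [0.1863, 0.2078, 0.4734, 3.9548]

beam 1: φ=-90°, α=165°
  direction (-0.9659, 0.2588); cell (1,7); t to first gridline: x 0.1863, y 2.2796 (then +1.0353 / +3.8637)
    (0,7) via x @ 0.1863  # hit
  → r_1 = 0.1863
beam 2: φ=-45°, α=210°
  direction (-0.8660, -0.5000); cell (1,7); t to first gridline: x 0.2078, y 0.8200 (then +1.1547 / +2.0000)
    (0,7) via x @ 0.2078  # hit
  → r_2 = 0.2078
beam 3: φ=45°, α=300°
  direction (0.5000, -0.8660); cell (1,7); t to first gridline: x 1.6400, y 0.4734 (then +2.0000 / +1.1547)
    (1,6) via y @ 0.4734  # hit
  → r_3 = 0.4734
beam 4: φ=90°, α=345°
  direction (0.9659, -0.2588); cell (1,7); t to first gridline: x 0.8489, y 1.5841 (then +1.0353 / +3.8637)
    (2,7) via x @ 0.8489
    (2,6) via y @ 1.5841
    (3,6) via x @ 1.8842
    (4,6) via x @ 2.9195
    (5,6) via x @ 3.9548  # hit
  → r_4 = 3.9548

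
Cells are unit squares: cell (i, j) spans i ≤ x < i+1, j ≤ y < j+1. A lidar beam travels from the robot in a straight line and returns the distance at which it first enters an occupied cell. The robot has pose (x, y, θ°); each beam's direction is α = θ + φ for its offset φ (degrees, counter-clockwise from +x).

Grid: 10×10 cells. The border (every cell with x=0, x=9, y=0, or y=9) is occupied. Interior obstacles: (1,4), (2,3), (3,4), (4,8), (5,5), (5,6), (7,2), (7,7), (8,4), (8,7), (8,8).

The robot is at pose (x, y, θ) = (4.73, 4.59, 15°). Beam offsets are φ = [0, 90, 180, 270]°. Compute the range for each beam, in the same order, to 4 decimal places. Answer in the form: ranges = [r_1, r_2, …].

ranges = [4.4206, 4.5656, 0.7558, 3.7166]

beam 1: φ=0°, α=15°
  cosα=0.9659 sinα=0.2588 | (4,4) | tMaxX 0.2795 tMaxY 1.5841 | tΔX 1.0353 tΔY 3.8637
    t=0.2795 [x] (5,4)
    t=1.3148 [x] (6,4)
    t=1.5841 [y] (6,5)
    t=2.3501 [x] (7,5)
    t=3.3854 [x] (8,5)
    t=4.4206 [x] (9,5) — stop
  → r_1 = 4.4206
beam 2: φ=90°, α=105°
  cosα=-0.2588 sinα=0.9659 | (4,4) | tMaxX 2.8205 tMaxY 0.4245 | tΔX 3.8637 tΔY 1.0353
    t=0.4245 [y] (4,5)
    t=1.4597 [y] (4,6)
    t=2.4950 [y] (4,7)
    t=2.8205 [x] (3,7)
    t=3.5303 [y] (3,8)
    t=4.5656 [y] (3,9) — stop
  → r_2 = 4.5656
beam 3: φ=180°, α=195°
  cosα=-0.9659 sinα=-0.2588 | (4,4) | tMaxX 0.7558 tMaxY 2.2796 | tΔX 1.0353 tΔY 3.8637
    t=0.7558 [x] (3,4) — stop
  → r_3 = 0.7558
beam 4: φ=270°, α=285°
  cosα=0.2588 sinα=-0.9659 | (4,4) | tMaxX 1.0432 tMaxY 0.6108 | tΔX 3.8637 tΔY 1.0353
    t=0.6108 [y] (4,3)
    t=1.0432 [x] (5,3)
    t=1.6461 [y] (5,2)
    t=2.6814 [y] (5,1)
    t=3.7166 [y] (5,0) — stop
  → r_4 = 3.7166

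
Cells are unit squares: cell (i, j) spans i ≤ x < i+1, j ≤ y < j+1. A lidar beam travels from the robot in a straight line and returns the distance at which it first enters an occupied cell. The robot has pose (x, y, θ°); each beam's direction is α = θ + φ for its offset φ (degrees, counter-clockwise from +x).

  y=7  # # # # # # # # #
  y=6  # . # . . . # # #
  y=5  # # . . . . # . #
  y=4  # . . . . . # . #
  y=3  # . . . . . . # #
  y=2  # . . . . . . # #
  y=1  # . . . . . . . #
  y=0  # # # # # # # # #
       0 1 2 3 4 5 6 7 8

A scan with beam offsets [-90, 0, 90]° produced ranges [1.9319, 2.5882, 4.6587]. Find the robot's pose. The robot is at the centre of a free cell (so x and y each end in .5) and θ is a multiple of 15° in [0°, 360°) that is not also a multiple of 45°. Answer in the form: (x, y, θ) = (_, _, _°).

Enumerate (i+0.5, j+0.5, θ) over the 34 free cells and 16 admissible headings. For each, cast all 3 beams and compare to the given ranges.
  (5.5, 3.5, 15°): beam 1 = 2.5882 ≠ 1.9319 ✗
  (4.5, 1.5, 255°): beam 1 = 3.6235 ≠ 1.9319 ✗
  (5.5, 1.5, 195°): beam 1 = 5.6940 ≠ 1.9319 ✗
  (1.5, 3.5, 285°): beam 1 = 0.5176 ≠ 1.9319 ✗
  (6.5, 1.5, 255°): beam 1 = 5.6940 ≠ 1.9319 ✗
  …
  (5.5, 1.5, 75°): r_1=1.9319, r_2=2.5882, r_3=4.6587 — all match ✓
Unique over the lattice → pose = (5.5, 1.5, 75°).

(x, y, θ) = (5.5, 1.5, 75°)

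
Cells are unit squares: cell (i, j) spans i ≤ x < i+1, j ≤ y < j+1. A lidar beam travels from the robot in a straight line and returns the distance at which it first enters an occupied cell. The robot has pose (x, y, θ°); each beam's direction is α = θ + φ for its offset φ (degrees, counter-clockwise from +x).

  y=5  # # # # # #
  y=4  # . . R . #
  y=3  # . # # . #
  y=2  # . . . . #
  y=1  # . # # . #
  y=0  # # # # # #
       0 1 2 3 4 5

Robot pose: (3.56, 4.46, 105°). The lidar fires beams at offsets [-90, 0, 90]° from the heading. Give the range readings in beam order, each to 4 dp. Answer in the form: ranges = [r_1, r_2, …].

ranges = [1.4908, 0.5590, 2.6503]

beam 1: φ=-90°, α=15°
  d=(0.9659,0.2588)  start (3,4)  tX=0.4555 tY=2.0864  stride 1/|dx|=1.0353 1/|dy|=3.8637
    cross x-line → (4,4), t=0.4555
    cross x-line → (5,4), t=1.4908 (wall)
  → r_1 = 1.4908
beam 2: φ=0°, α=105°
  d=(-0.2588,0.9659)  start (3,4)  tX=2.1637 tY=0.5590  stride 1/|dx|=3.8637 1/|dy|=1.0353
    cross y-line → (3,5), t=0.5590 (wall)
  → r_2 = 0.5590
beam 3: φ=90°, α=195°
  d=(-0.9659,-0.2588)  start (3,4)  tX=0.5798 tY=1.7773  stride 1/|dx|=1.0353 1/|dy|=3.8637
    cross x-line → (2,4), t=0.5798
    cross x-line → (1,4), t=1.6150
    cross y-line → (1,3), t=1.7773
    cross x-line → (0,3), t=2.6503 (wall)
  → r_3 = 2.6503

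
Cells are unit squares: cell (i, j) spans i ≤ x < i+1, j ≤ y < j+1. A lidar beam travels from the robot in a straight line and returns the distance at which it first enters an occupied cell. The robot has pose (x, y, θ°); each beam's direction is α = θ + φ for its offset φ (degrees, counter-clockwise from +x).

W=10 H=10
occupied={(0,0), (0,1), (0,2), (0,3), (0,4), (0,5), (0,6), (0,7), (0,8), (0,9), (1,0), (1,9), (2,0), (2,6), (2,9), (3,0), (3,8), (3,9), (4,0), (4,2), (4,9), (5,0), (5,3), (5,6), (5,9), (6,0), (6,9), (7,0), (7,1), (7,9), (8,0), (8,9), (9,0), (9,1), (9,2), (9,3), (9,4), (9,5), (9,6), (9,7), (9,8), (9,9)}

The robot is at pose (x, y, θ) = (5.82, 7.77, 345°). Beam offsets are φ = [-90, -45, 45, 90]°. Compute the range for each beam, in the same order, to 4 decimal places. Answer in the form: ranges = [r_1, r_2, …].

ranges = [0.7972, 6.3600, 2.4600, 1.2734]

beam 1: φ=-90°, α=255°
  cosα=-0.2588 sinα=-0.9659 | (5,7) | tMaxX 3.1682 tMaxY 0.7972 | tΔX 3.8637 tΔY 1.0353
    t=0.7972 [y] (5,6) — stop
  → r_1 = 0.7972
beam 2: φ=-45°, α=300°
  cosα=0.5000 sinα=-0.8660 | (5,7) | tMaxX 0.3600 tMaxY 0.8891 | tΔX 2.0000 tΔY 1.1547
    t=0.3600 [x] (6,7)
    t=0.8891 [y] (6,6)
    t=2.0438 [y] (6,5)
    t=2.3600 [x] (7,5)
    t=3.1985 [y] (7,4)
    t=4.3532 [y] (7,3)
    t=4.3600 [x] (8,3)
    t=5.5079 [y] (8,2)
    t=6.3600 [x] (9,2) — stop
  → r_2 = 6.3600
beam 3: φ=45°, α=30°
  cosα=0.8660 sinα=0.5000 | (5,7) | tMaxX 0.2078 tMaxY 0.4600 | tΔX 1.1547 tΔY 2.0000
    t=0.2078 [x] (6,7)
    t=0.4600 [y] (6,8)
    t=1.3625 [x] (7,8)
    t=2.4600 [y] (7,9) — stop
  → r_3 = 2.4600
beam 4: φ=90°, α=75°
  cosα=0.2588 sinα=0.9659 | (5,7) | tMaxX 0.6955 tMaxY 0.2381 | tΔX 3.8637 tΔY 1.0353
    t=0.2381 [y] (5,8)
    t=0.6955 [x] (6,8)
    t=1.2734 [y] (6,9) — stop
  → r_4 = 1.2734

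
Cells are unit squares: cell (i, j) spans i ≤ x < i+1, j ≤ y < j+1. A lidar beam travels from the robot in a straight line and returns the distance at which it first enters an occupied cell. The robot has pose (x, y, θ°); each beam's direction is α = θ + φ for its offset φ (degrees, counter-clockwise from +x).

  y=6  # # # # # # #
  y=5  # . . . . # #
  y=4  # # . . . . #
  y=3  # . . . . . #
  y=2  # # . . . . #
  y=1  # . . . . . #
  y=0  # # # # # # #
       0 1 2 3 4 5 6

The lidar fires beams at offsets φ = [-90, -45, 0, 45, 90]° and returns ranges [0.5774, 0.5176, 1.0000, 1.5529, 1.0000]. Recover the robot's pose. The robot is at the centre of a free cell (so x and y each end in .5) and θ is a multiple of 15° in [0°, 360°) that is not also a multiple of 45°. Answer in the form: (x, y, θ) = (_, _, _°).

(x, y, θ) = (2.5, 5.5, 150°)

The pose lattice has 22·16 = 352 candidates. Test each by forward raycasting.
  (3.5, 5.5, 330°): beam 1 = 3.0000 ≠ 0.5774 ✗
  (2.5, 4.5, 240°): beam 3 = 1.7321 ≠ 1.0000 ✗
  (4.5, 4.5, 330°): beam 1 = 4.0415 ≠ 0.5774 ✗
  (2.5, 2.5, 345°): beam 1 = 1.5529 ≠ 0.5774 ✗
  …
  (2.5, 5.5, 150°): r_1=0.5774, r_2=0.5176, r_3=1.0000, r_4=1.5529, r_5=1.0000 — all match ✓
Only this pose fits every beam.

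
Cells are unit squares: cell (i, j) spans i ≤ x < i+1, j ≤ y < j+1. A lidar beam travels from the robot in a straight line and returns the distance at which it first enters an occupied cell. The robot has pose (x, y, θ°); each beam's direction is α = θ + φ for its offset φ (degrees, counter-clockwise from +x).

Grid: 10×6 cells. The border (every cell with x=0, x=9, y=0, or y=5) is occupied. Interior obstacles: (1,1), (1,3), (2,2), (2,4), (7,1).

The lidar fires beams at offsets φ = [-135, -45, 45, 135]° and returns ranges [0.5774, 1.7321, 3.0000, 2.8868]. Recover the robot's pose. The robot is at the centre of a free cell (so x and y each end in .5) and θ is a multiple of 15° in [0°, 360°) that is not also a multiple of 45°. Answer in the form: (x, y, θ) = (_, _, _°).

Enumerate (i+0.5, j+0.5, θ) over the 27 free cells and 16 admissible headings. For each, cast all 4 beams and compare to the given ranges.
  (6.5, 3.5, 195°): beam 1 = 1.7321 ≠ 0.5774 ✗
  (4.5, 2.5, 210°): beam 1 = 2.5882 ≠ 0.5774 ✗
  (6.5, 4.5, 300°): beam 1 = 1.9319 ≠ 0.5774 ✗
  (6.5, 2.5, 285°): beam 1 = 4.0415 ≠ 0.5774 ✗
  (8.5, 3.5, 60°): beam 1 = 1.9319 ≠ 0.5774 ✗
  …
  (3.5, 2.5, 285°): r_1=0.5774, r_2=1.7321, r_3=3.0000, r_4=2.8868 — all match ✓
No second candidate reproduces the full scan.

(x, y, θ) = (3.5, 2.5, 285°)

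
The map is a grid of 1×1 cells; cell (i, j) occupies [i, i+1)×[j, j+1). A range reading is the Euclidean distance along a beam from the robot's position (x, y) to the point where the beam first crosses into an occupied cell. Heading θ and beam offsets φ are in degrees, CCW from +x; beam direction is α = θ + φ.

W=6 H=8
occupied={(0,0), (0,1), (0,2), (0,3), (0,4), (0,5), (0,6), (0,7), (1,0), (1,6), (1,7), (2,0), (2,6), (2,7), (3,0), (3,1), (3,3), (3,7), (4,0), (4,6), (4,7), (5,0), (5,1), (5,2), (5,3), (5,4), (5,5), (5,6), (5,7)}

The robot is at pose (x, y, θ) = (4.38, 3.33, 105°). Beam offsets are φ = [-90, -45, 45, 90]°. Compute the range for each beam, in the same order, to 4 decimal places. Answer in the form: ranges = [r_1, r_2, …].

beam 1: φ=-90°, α=15°
  d=(0.9659,0.2588)  start (4,3)  tX=0.6419 tY=2.5887  stride 1/|dx|=1.0353 1/|dy|=3.8637
    cross x-line → (5,3), t=0.6419 (wall)
  → r_1 = 0.6419
beam 2: φ=-45°, α=60°
  d=(0.5000,0.8660)  start (4,3)  tX=1.2400 tY=0.7736  stride 1/|dx|=2.0000 1/|dy|=1.1547
    cross y-line → (4,4), t=0.7736
    cross x-line → (5,4), t=1.2400 (wall)
  → r_2 = 1.2400
beam 3: φ=45°, α=150°
  d=(-0.8660,0.5000)  start (4,3)  tX=0.4388 tY=1.3400  stride 1/|dx|=1.1547 1/|dy|=2.0000
    cross x-line → (3,3), t=0.4388 (wall)
  → r_3 = 0.4388
beam 4: φ=90°, α=195°
  d=(-0.9659,-0.2588)  start (4,3)  tX=0.3934 tY=1.2750  stride 1/|dx|=1.0353 1/|dy|=3.8637
    cross x-line → (3,3), t=0.3934 (wall)
  → r_4 = 0.3934

ranges = [0.6419, 1.2400, 0.4388, 0.3934]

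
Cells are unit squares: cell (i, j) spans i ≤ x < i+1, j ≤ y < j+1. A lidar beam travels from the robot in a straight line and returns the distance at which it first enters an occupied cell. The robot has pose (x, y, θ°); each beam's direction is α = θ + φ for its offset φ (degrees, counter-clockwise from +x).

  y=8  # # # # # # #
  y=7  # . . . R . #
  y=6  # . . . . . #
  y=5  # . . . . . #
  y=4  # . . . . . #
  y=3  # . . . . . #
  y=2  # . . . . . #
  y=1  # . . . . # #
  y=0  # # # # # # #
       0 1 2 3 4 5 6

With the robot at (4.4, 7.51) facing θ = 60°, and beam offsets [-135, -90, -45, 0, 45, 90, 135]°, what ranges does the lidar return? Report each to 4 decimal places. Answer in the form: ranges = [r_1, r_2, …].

ranges = [5.7044, 1.8475, 1.6564, 0.5658, 0.5073, 0.9800, 3.5199]

beam 1: φ=-135°, α=285°
  cosα=0.2588 sinα=-0.9659 | (4,7) | tMaxX 2.3182 tMaxY 0.5280 | tΔX 3.8637 tΔY 1.0353
    t=0.5280 [y] (4,6)
    t=1.5633 [y] (4,5)
    t=2.3182 [x] (5,5)
    t=2.5985 [y] (5,4)
    t=3.6338 [y] (5,3)
    t=4.6691 [y] (5,2)
    t=5.7044 [y] (5,1) — stop
  → r_1 = 5.7044
beam 2: φ=-90°, α=330°
  cosα=0.8660 sinα=-0.5000 | (4,7) | tMaxX 0.6928 tMaxY 1.0200 | tΔX 1.1547 tΔY 2.0000
    t=0.6928 [x] (5,7)
    t=1.0200 [y] (5,6)
    t=1.8475 [x] (6,6) — stop
  → r_2 = 1.8475
beam 3: φ=-45°, α=15°
  cosα=0.9659 sinα=0.2588 | (4,7) | tMaxX 0.6212 tMaxY 1.8932 | tΔX 1.0353 tΔY 3.8637
    t=0.6212 [x] (5,7)
    t=1.6564 [x] (6,7) — stop
  → r_3 = 1.6564
beam 4: φ=0°, α=60°
  cosα=0.5000 sinα=0.8660 | (4,7) | tMaxX 1.2000 tMaxY 0.5658 | tΔX 2.0000 tΔY 1.1547
    t=0.5658 [y] (4,8) — stop
  → r_4 = 0.5658
beam 5: φ=45°, α=105°
  cosα=-0.2588 sinα=0.9659 | (4,7) | tMaxX 1.5455 tMaxY 0.5073 | tΔX 3.8637 tΔY 1.0353
    t=0.5073 [y] (4,8) — stop
  → r_5 = 0.5073
beam 6: φ=90°, α=150°
  cosα=-0.8660 sinα=0.5000 | (4,7) | tMaxX 0.4619 tMaxY 0.9800 | tΔX 1.1547 tΔY 2.0000
    t=0.4619 [x] (3,7)
    t=0.9800 [y] (3,8) — stop
  → r_6 = 0.9800
beam 7: φ=135°, α=195°
  cosα=-0.9659 sinα=-0.2588 | (4,7) | tMaxX 0.4141 tMaxY 1.9705 | tΔX 1.0353 tΔY 3.8637
    t=0.4141 [x] (3,7)
    t=1.4494 [x] (2,7)
    t=1.9705 [y] (2,6)
    t=2.4847 [x] (1,6)
    t=3.5199 [x] (0,6) — stop
  → r_7 = 3.5199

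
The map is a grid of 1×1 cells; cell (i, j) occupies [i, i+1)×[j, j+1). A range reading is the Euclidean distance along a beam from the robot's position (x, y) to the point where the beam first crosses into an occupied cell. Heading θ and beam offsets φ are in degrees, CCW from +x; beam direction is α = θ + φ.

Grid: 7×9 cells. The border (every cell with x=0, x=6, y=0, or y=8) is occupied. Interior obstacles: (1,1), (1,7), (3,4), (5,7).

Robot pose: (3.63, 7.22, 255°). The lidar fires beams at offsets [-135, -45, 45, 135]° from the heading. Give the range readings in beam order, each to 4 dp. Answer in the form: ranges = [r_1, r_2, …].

ranges = [0.9007, 3.0369, 4.7400, 1.5600]

beam 1: φ=-135°, α=120°
  d=(-0.5000,0.8660)  start (3,7)  tX=1.2600 tY=0.9007  stride 1/|dx|=2.0000 1/|dy|=1.1547
    cross y-line → (3,8), t=0.9007 (wall)
  → r_1 = 0.9007
beam 2: φ=-45°, α=210°
  d=(-0.8660,-0.5000)  start (3,7)  tX=0.7275 tY=0.4400  stride 1/|dx|=1.1547 1/|dy|=2.0000
    cross y-line → (3,6), t=0.4400
    cross x-line → (2,6), t=0.7275
    cross x-line → (1,6), t=1.8822
    cross y-line → (1,5), t=2.4400
    cross x-line → (0,5), t=3.0369 (wall)
  → r_2 = 3.0369
beam 3: φ=45°, α=300°
  d=(0.5000,-0.8660)  start (3,7)  tX=0.7400 tY=0.2540  stride 1/|dx|=2.0000 1/|dy|=1.1547
    cross y-line → (3,6), t=0.2540
    cross x-line → (4,6), t=0.7400
    cross y-line → (4,5), t=1.4087
    cross y-line → (4,4), t=2.5634
    cross x-line → (5,4), t=2.7400
    cross y-line → (5,3), t=3.7181
    cross x-line → (6,3), t=4.7400 (wall)
  → r_3 = 4.7400
beam 4: φ=135°, α=30°
  d=(0.8660,0.5000)  start (3,7)  tX=0.4272 tY=1.5600  stride 1/|dx|=1.1547 1/|dy|=2.0000
    cross x-line → (4,7), t=0.4272
    cross y-line → (4,8), t=1.5600 (wall)
  → r_4 = 1.5600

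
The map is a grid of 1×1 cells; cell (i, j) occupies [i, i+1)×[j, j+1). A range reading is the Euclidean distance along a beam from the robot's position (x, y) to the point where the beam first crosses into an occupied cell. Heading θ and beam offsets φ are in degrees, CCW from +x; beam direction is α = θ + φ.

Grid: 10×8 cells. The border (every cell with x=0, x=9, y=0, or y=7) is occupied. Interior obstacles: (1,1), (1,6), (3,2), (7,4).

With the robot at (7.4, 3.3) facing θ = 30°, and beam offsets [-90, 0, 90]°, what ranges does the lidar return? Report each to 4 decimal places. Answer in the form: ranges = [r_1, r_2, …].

ranges = [2.6558, 1.8475, 4.2724]

beam 1: φ=-90°, α=300°
  direction (0.5000, -0.8660); cell (7,3); t to first gridline: x 1.2000, y 0.3464 (then +2.0000 / +1.1547)
    (7,2) via y @ 0.3464
    (8,2) via x @ 1.2000
    (8,1) via y @ 1.5011
    (8,0) via y @ 2.6558  # hit
  → r_1 = 2.6558
beam 2: φ=0°, α=30°
  direction (0.8660, 0.5000); cell (7,3); t to first gridline: x 0.6928, y 1.4000 (then +1.1547 / +2.0000)
    (8,3) via x @ 0.6928
    (8,4) via y @ 1.4000
    (9,4) via x @ 1.8475  # hit
  → r_2 = 1.8475
beam 3: φ=90°, α=120°
  direction (-0.5000, 0.8660); cell (7,3); t to first gridline: x 0.8000, y 0.8083 (then +2.0000 / +1.1547)
    (6,3) via x @ 0.8000
    (6,4) via y @ 0.8083
    (6,5) via y @ 1.9630
    (5,5) via x @ 2.8000
    (5,6) via y @ 3.1177
    (5,7) via y @ 4.2724  # hit
  → r_3 = 4.2724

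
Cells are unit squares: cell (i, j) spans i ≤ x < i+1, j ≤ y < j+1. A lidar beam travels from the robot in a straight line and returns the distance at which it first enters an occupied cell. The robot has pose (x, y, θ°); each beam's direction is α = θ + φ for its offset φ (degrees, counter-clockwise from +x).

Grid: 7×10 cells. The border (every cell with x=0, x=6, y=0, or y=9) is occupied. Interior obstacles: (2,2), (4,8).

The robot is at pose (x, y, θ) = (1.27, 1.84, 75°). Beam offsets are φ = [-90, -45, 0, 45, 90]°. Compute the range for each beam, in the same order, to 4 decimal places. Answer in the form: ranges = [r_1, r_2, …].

ranges = [3.2455, 0.8429, 7.4126, 0.5400, 0.2795]

beam 1: φ=-90°, α=345°
  cosα=0.9659 sinα=-0.2588 | (1,1) | tMaxX 0.7558 tMaxY 3.2455 | tΔX 1.0353 tΔY 3.8637
    t=0.7558 [x] (2,1)
    t=1.7910 [x] (3,1)
    t=2.8263 [x] (4,1)
    t=3.2455 [y] (4,0) — stop
  → r_1 = 3.2455
beam 2: φ=-45°, α=30°
  cosα=0.8660 sinα=0.5000 | (1,1) | tMaxX 0.8429 tMaxY 0.3200 | tΔX 1.1547 tΔY 2.0000
    t=0.3200 [y] (1,2)
    t=0.8429 [x] (2,2) — stop
  → r_2 = 0.8429
beam 3: φ=0°, α=75°
  cosα=0.2588 sinα=0.9659 | (1,1) | tMaxX 2.8205 tMaxY 0.1656 | tΔX 3.8637 tΔY 1.0353
    t=0.1656 [y] (1,2)
    t=1.2009 [y] (1,3)
    t=2.2362 [y] (1,4)
    t=2.8205 [x] (2,4)
    t=3.2715 [y] (2,5)
    t=4.3067 [y] (2,6)
    t=5.3420 [y] (2,7)
    t=6.3773 [y] (2,8)
    t=6.6842 [x] (3,8)
    t=7.4126 [y] (3,9) — stop
  → r_3 = 7.4126
beam 4: φ=45°, α=120°
  cosα=-0.5000 sinα=0.8660 | (1,1) | tMaxX 0.5400 tMaxY 0.1848 | tΔX 2.0000 tΔY 1.1547
    t=0.1848 [y] (1,2)
    t=0.5400 [x] (0,2) — stop
  → r_4 = 0.5400
beam 5: φ=90°, α=165°
  cosα=-0.9659 sinα=0.2588 | (1,1) | tMaxX 0.2795 tMaxY 0.6182 | tΔX 1.0353 tΔY 3.8637
    t=0.2795 [x] (0,1) — stop
  → r_5 = 0.2795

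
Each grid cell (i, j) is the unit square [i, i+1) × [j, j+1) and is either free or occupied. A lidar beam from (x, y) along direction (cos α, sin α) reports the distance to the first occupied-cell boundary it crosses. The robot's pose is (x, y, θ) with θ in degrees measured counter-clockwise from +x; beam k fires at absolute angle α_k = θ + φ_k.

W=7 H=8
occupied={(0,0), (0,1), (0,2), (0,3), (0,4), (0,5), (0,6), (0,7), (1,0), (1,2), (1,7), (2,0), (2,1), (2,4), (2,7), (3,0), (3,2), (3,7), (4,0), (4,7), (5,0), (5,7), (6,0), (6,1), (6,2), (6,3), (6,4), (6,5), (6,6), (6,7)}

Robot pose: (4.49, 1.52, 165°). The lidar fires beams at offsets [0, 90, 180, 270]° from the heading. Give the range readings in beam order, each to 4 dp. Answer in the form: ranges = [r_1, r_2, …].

ranges = [1.5426, 0.5383, 1.5633, 5.6733]

beam 1: φ=0°, α=165°
  cosα=-0.9659 sinα=0.2588 | (4,1) | tMaxX 0.5073 tMaxY 1.8546 | tΔX 1.0353 tΔY 3.8637
    t=0.5073 [x] (3,1)
    t=1.5426 [x] (2,1) — stop
  → r_1 = 1.5426
beam 2: φ=90°, α=255°
  cosα=-0.2588 sinα=-0.9659 | (4,1) | tMaxX 1.8932 tMaxY 0.5383 | tΔX 3.8637 tΔY 1.0353
    t=0.5383 [y] (4,0) — stop
  → r_2 = 0.5383
beam 3: φ=180°, α=345°
  cosα=0.9659 sinα=-0.2588 | (4,1) | tMaxX 0.5280 tMaxY 2.0091 | tΔX 1.0353 tΔY 3.8637
    t=0.5280 [x] (5,1)
    t=1.5633 [x] (6,1) — stop
  → r_3 = 1.5633
beam 4: φ=270°, α=75°
  cosα=0.2588 sinα=0.9659 | (4,1) | tMaxX 1.9705 tMaxY 0.4969 | tΔX 3.8637 tΔY 1.0353
    t=0.4969 [y] (4,2)
    t=1.5322 [y] (4,3)
    t=1.9705 [x] (5,3)
    t=2.5675 [y] (5,4)
    t=3.6028 [y] (5,5)
    t=4.6380 [y] (5,6)
    t=5.6733 [y] (5,7) — stop
  → r_4 = 5.6733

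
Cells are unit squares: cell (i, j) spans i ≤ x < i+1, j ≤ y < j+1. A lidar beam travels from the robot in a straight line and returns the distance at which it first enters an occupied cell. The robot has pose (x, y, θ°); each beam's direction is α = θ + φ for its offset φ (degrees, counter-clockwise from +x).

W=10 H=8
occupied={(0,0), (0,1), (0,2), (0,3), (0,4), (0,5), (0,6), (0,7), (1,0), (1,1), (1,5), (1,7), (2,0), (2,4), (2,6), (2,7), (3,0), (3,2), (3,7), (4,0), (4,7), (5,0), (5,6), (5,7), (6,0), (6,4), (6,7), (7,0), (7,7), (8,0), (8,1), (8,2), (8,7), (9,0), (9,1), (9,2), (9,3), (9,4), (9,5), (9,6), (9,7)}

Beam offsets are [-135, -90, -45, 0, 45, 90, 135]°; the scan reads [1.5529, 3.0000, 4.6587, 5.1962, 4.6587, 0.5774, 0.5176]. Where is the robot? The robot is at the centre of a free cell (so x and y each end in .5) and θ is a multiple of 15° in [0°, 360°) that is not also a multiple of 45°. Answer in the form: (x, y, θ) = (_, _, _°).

Candidates: 39 free-cell centres × 16 headings = 624 poses. Raycast each; keep the one whose scan matches to 4 dp.
  (7.5, 3.5, 195°): beam 1 = 3.0000 ≠ 1.5529 ✗
  (7.5, 5.5, 330°): beam 1 = 4.6587 ≠ 1.5529 ✗
  (7.5, 4.5, 300°): beam 1 = 0.5176 ≠ 1.5529 ✗
  …
  (4.5, 2.5, 60°): r_1=1.5529, r_2=3.0000, r_3=4.6587, r_4=5.1962, r_5=4.6587, r_6=0.5774, r_7=0.5176 — all match ✓
Unique over the lattice → pose = (4.5, 2.5, 60°).

(x, y, θ) = (4.5, 2.5, 60°)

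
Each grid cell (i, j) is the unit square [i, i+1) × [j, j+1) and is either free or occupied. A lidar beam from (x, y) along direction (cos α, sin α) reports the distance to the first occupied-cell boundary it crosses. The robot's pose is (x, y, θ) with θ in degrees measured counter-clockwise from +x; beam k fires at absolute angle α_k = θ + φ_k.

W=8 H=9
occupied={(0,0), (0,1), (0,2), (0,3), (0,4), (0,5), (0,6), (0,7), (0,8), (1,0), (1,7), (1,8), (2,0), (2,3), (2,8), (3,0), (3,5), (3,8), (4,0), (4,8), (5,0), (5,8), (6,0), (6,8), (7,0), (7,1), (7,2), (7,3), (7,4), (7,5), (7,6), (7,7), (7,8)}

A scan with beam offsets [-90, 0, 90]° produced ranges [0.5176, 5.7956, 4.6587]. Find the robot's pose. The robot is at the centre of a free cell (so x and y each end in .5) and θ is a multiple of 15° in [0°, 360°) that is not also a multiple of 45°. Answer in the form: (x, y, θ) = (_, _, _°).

(x, y, θ) = (2.5, 7.5, 255°)

Candidates: 39 free-cell centres × 16 headings = 624 poses. Raycast each; keep the one whose scan matches to 4 dp.
  (4.5, 3.5, 345°): beam 1 = 2.5882 ≠ 0.5176 ✗
  (6.5, 5.5, 195°): beam 1 = 2.5882 ≠ 0.5176 ✗
  (1.5, 1.5, 300°): beam 1 = 0.5774 ≠ 0.5176 ✗
  (1.5, 2.5, 240°): beam 1 = 0.5774 ≠ 0.5176 ✗
  (5.5, 6.5, 210°): beam 1 = 1.7321 ≠ 0.5176 ✗
  …
  (2.5, 7.5, 255°): r_1=0.5176, r_2=5.7956, r_3=4.6587 — all match ✓
No second candidate reproduces the full scan.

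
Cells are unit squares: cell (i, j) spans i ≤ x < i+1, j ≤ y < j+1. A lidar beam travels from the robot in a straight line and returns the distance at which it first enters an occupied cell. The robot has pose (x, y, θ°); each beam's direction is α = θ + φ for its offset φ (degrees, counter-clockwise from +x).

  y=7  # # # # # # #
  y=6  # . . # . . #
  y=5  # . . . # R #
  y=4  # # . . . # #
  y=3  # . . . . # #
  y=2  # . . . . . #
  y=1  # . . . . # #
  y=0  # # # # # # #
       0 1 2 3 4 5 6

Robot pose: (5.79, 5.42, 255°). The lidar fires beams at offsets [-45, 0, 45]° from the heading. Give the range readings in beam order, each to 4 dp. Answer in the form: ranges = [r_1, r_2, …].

beam 1: φ=-45°, α=210°
  d=(-0.8660,-0.5000)  start (5,5)  tX=0.9122 tY=0.8400  stride 1/|dx|=1.1547 1/|dy|=2.0000
    cross y-line → (5,4), t=0.8400 (wall)
  → r_1 = 0.8400
beam 2: φ=0°, α=255°
  d=(-0.2588,-0.9659)  start (5,5)  tX=3.0523 tY=0.4348  stride 1/|dx|=3.8637 1/|dy|=1.0353
    cross y-line → (5,4), t=0.4348 (wall)
  → r_2 = 0.4348
beam 3: φ=45°, α=300°
  d=(0.5000,-0.8660)  start (5,5)  tX=0.4200 tY=0.4850  stride 1/|dx|=2.0000 1/|dy|=1.1547
    cross x-line → (6,5), t=0.4200 (wall)
  → r_3 = 0.4200

ranges = [0.8400, 0.4348, 0.4200]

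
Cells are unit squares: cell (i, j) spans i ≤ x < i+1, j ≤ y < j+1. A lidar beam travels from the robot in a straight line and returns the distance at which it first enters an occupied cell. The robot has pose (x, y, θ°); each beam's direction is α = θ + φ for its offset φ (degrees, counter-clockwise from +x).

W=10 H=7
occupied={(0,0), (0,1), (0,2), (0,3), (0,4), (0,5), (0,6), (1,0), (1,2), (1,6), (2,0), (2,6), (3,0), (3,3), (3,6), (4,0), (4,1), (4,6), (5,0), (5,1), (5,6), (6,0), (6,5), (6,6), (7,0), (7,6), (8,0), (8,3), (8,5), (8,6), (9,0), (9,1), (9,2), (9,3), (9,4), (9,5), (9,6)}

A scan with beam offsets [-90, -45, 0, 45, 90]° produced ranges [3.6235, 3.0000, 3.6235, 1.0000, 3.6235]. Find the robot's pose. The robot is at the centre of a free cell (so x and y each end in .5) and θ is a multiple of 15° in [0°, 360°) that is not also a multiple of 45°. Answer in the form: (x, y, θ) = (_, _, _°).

Enumerate (i+0.5, j+0.5, θ) over the 33 free cells and 16 admissible headings. For each, cast all 5 beams and compare to the given ranges.
  (7.5, 3.5, 300°): beam 1 = 3.0000 ≠ 3.6235 ✗
  (2.5, 3.5, 345°): beam 1 = 2.5882 ≠ 3.6235 ✗
  (8.5, 4.5, 165°): beam 1 = 0.5176 ≠ 3.6235 ✗
  (1.5, 4.5, 150°): beam 1 = 1.7321 ≠ 3.6235 ✗
  …
  (4.5, 2.5, 105°): r_1=3.6235, r_2=3.0000, r_3=3.6235, r_4=1.0000, r_5=3.6235 — all match ✓
Only this pose fits every beam.

(x, y, θ) = (4.5, 2.5, 105°)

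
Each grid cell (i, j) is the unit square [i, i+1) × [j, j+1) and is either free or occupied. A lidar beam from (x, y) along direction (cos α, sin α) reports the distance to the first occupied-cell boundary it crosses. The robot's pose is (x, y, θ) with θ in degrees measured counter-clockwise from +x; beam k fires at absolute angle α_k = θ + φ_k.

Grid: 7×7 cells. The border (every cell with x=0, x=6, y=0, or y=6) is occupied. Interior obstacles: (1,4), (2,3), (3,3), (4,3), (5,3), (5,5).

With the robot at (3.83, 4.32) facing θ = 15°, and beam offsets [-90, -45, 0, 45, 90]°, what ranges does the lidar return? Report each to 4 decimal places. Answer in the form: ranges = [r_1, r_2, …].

beam 1: φ=-90°, α=285°
  direction (0.2588, -0.9659); cell (3,4); t to first gridline: x 0.6568, y 0.3313 (then +3.8637 / +1.0353)
    (3,3) via y @ 0.3313  # hit
  → r_1 = 0.3313
beam 2: φ=-45°, α=330°
  direction (0.8660, -0.5000); cell (3,4); t to first gridline: x 0.1963, y 0.6400 (then +1.1547 / +2.0000)
    (4,4) via x @ 0.1963
    (4,3) via y @ 0.6400  # hit
  → r_2 = 0.6400
beam 3: φ=0°, α=15°
  direction (0.9659, 0.2588); cell (3,4); t to first gridline: x 0.1760, y 2.6273 (then +1.0353 / +3.8637)
    (4,4) via x @ 0.1760
    (5,4) via x @ 1.2113
    (6,4) via x @ 2.2465  # hit
  → r_3 = 2.2465
beam 4: φ=45°, α=60°
  direction (0.5000, 0.8660); cell (3,4); t to first gridline: x 0.3400, y 0.7852 (then +2.0000 / +1.1547)
    (4,4) via x @ 0.3400
    (4,5) via y @ 0.7852
    (4,6) via y @ 1.9399  # hit
  → r_4 = 1.9399
beam 5: φ=90°, α=105°
  direction (-0.2588, 0.9659); cell (3,4); t to first gridline: x 3.2069, y 0.7040 (then +3.8637 / +1.0353)
    (3,5) via y @ 0.7040
    (3,6) via y @ 1.7393  # hit
  → r_5 = 1.7393

ranges = [0.3313, 0.6400, 2.2465, 1.9399, 1.7393]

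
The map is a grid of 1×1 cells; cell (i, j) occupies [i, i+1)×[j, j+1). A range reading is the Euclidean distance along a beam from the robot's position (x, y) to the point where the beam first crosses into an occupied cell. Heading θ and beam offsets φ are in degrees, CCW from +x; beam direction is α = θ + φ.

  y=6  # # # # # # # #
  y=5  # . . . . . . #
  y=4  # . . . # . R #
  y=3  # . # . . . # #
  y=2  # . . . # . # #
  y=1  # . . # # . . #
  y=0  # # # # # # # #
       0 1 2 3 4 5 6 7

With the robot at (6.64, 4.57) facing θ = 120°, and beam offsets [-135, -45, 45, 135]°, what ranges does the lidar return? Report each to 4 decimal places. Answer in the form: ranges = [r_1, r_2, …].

ranges = [0.3727, 1.3909, 5.5251, 0.5901]

beam 1: φ=-135°, α=345°
  cosα=0.9659 sinα=-0.2588 | (6,4) | tMaxX 0.3727 tMaxY 2.2023 | tΔX 1.0353 tΔY 3.8637
    t=0.3727 [x] (7,4) — stop
  → r_1 = 0.3727
beam 2: φ=-45°, α=75°
  cosα=0.2588 sinα=0.9659 | (6,4) | tMaxX 1.3909 tMaxY 0.4452 | tΔX 3.8637 tΔY 1.0353
    t=0.4452 [y] (6,5)
    t=1.3909 [x] (7,5) — stop
  → r_2 = 1.3909
beam 3: φ=45°, α=165°
  cosα=-0.9659 sinα=0.2588 | (6,4) | tMaxX 0.6626 tMaxY 1.6614 | tΔX 1.0353 tΔY 3.8637
    t=0.6626 [x] (5,4)
    t=1.6614 [y] (5,5)
    t=1.6979 [x] (4,5)
    t=2.7331 [x] (3,5)
    t=3.7684 [x] (2,5)
    t=4.8037 [x] (1,5)
    t=5.5251 [y] (1,6) — stop
  → r_3 = 5.5251
beam 4: φ=135°, α=255°
  cosα=-0.2588 sinα=-0.9659 | (6,4) | tMaxX 2.4728 tMaxY 0.5901 | tΔX 3.8637 tΔY 1.0353
    t=0.5901 [y] (6,3) — stop
  → r_4 = 0.5901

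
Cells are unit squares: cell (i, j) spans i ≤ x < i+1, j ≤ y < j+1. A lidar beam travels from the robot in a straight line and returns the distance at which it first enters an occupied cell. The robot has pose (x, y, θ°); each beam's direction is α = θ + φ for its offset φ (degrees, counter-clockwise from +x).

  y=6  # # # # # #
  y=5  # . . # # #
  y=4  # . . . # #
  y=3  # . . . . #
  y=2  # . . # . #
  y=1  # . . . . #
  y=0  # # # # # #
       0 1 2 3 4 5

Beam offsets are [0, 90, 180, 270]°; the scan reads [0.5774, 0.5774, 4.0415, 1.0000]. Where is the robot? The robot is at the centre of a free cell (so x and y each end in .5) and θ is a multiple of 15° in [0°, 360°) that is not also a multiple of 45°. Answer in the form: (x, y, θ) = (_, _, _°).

(x, y, θ) = (4.5, 3.5, 330°)

Enumerate (i+0.5, j+0.5, θ) over the 16 free cells and 16 admissible headings. For each, cast all 4 beams and compare to the given ranges.
  (3.5, 3.5, 240°): beam 2 = 1.7321 ≠ 0.5774 ✗
  (2.5, 3.5, 30°): beam 1 = 1.7321 ≠ 0.5774 ✗
  (1.5, 5.5, 150°): beam 2 = 1.0000 ≠ 0.5774 ✗
  …
  (4.5, 3.5, 330°): r_1=0.5774, r_2=0.5774, r_3=4.0415, r_4=1.0000 — all match ✓
Unique over the lattice → pose = (4.5, 3.5, 330°).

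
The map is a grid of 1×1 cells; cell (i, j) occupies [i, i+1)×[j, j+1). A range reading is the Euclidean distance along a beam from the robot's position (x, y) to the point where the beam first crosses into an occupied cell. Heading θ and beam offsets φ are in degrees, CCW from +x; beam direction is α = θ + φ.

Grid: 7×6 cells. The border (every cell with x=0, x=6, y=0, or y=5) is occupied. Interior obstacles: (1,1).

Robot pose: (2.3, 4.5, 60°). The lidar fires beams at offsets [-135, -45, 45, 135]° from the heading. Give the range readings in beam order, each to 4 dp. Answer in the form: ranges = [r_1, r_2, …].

beam 1: φ=-135°, α=285°
  cosα=0.2588 sinα=-0.9659 | (2,4) | tMaxX 2.7046 tMaxY 0.5176 | tΔX 3.8637 tΔY 1.0353
    t=0.5176 [y] (2,3)
    t=1.5529 [y] (2,2)
    t=2.5882 [y] (2,1)
    t=2.7046 [x] (3,1)
    t=3.6235 [y] (3,0) — stop
  → r_1 = 3.6235
beam 2: φ=-45°, α=15°
  cosα=0.9659 sinα=0.2588 | (2,4) | tMaxX 0.7247 tMaxY 1.9319 | tΔX 1.0353 tΔY 3.8637
    t=0.7247 [x] (3,4)
    t=1.7600 [x] (4,4)
    t=1.9319 [y] (4,5) — stop
  → r_2 = 1.9319
beam 3: φ=45°, α=105°
  cosα=-0.2588 sinα=0.9659 | (2,4) | tMaxX 1.1591 tMaxY 0.5176 | tΔX 3.8637 tΔY 1.0353
    t=0.5176 [y] (2,5) — stop
  → r_3 = 0.5176
beam 4: φ=135°, α=195°
  cosα=-0.9659 sinα=-0.2588 | (2,4) | tMaxX 0.3106 tMaxY 1.9319 | tΔX 1.0353 tΔY 3.8637
    t=0.3106 [x] (1,4)
    t=1.3459 [x] (0,4) — stop
  → r_4 = 1.3459

ranges = [3.6235, 1.9319, 0.5176, 1.3459]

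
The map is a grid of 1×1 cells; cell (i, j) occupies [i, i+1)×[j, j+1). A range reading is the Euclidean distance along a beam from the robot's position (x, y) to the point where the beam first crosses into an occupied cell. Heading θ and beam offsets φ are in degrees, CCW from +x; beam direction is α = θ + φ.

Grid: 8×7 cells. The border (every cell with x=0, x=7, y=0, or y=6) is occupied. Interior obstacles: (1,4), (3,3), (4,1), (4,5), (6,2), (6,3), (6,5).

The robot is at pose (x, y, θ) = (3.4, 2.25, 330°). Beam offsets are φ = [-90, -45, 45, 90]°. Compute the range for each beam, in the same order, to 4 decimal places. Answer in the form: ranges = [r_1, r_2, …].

beam 1: φ=-90°, α=240°
  d=(-0.5000,-0.8660)  start (3,2)  tX=0.8000 tY=0.2887  stride 1/|dx|=2.0000 1/|dy|=1.1547
    cross y-line → (3,1), t=0.2887
    cross x-line → (2,1), t=0.8000
    cross y-line → (2,0), t=1.4434 (wall)
  → r_1 = 1.4434
beam 2: φ=-45°, α=285°
  d=(0.2588,-0.9659)  start (3,2)  tX=2.3182 tY=0.2588  stride 1/|dx|=3.8637 1/|dy|=1.0353
    cross y-line → (3,1), t=0.2588
    cross y-line → (3,0), t=1.2941 (wall)
  → r_2 = 1.2941
beam 3: φ=45°, α=15°
  d=(0.9659,0.2588)  start (3,2)  tX=0.6212 tY=2.8978  stride 1/|dx|=1.0353 1/|dy|=3.8637
    cross x-line → (4,2), t=0.6212
    cross x-line → (5,2), t=1.6564
    cross x-line → (6,2), t=2.6917 (wall)
  → r_3 = 2.6917
beam 4: φ=90°, α=60°
  d=(0.5000,0.8660)  start (3,2)  tX=1.2000 tY=0.8660  stride 1/|dx|=2.0000 1/|dy|=1.1547
    cross y-line → (3,3), t=0.8660 (wall)
  → r_4 = 0.8660

ranges = [1.4434, 1.2941, 2.6917, 0.8660]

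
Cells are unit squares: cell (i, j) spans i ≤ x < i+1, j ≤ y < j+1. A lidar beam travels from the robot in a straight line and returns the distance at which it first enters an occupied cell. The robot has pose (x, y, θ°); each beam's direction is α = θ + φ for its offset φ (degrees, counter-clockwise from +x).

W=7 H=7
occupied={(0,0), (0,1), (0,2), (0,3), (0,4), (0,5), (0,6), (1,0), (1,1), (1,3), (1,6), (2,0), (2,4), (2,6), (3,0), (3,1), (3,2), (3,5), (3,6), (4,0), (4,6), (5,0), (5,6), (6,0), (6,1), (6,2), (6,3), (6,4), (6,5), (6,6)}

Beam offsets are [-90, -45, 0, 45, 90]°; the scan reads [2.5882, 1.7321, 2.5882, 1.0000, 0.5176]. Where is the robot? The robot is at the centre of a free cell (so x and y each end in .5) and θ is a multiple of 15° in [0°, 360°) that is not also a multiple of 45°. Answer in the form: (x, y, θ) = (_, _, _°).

(x, y, θ) = (5.5, 3.5, 255°)

The pose lattice has 19·16 = 304 candidates. Test each by forward raycasting.
  (4.5, 5.5, 240°): beam 1 = 0.5774 ≠ 2.5882 ✗
  (3.5, 4.5, 120°): beam 1 = 2.8868 ≠ 2.5882 ✗
  (4.5, 1.5, 120°): beam 1 = 1.7321 ≠ 2.5882 ✗
  …
  (5.5, 3.5, 255°): r_1=2.5882, r_2=1.7321, r_3=2.5882, r_4=1.0000, r_5=0.5176 — all match ✓
Only this pose fits every beam.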